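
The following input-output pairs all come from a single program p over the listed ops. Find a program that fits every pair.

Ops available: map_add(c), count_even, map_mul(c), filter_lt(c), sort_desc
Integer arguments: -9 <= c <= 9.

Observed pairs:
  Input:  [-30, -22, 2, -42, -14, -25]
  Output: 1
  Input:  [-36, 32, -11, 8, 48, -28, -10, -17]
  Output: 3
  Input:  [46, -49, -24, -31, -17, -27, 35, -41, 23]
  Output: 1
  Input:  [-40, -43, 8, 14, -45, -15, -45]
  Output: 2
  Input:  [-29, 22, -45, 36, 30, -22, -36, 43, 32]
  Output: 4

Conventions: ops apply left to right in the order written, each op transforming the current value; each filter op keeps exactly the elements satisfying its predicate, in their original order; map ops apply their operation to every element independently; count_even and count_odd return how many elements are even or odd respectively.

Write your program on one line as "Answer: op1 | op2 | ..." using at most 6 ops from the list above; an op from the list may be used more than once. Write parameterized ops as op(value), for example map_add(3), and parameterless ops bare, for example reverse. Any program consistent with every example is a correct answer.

map_add(6) | map_mul(-3) | filter_lt(9) | sort_desc | map_add(-4) | count_even

Check, running the answer program on each example:
  [-30, -22, 2, -42, -14, -25] -> [-24, -16, 8, -36, -8, -19] -> [72, 48, -24, 108, 24, 57] -> [-24] -> [-24] -> [-28] -> 1
  [-36, 32, -11, 8, 48, -28, -10, -17] -> [-30, 38, -5, 14, 54, -22, -4, -11] -> [90, -114, 15, -42, -162, 66, 12, 33] -> [-114, -42, -162] -> [-42, -114, -162] -> [-46, -118, -166] -> 3
  [46, -49, -24, -31, -17, -27, 35, -41, 23] -> [52, -43, -18, -25, -11, -21, 41, -35, 29] -> [-156, 129, 54, 75, 33, 63, -123, 105, -87] -> [-156, -123, -87] -> [-87, -123, -156] -> [-91, -127, -160] -> 1
  [-40, -43, 8, 14, -45, -15, -45] -> [-34, -37, 14, 20, -39, -9, -39] -> [102, 111, -42, -60, 117, 27, 117] -> [-42, -60] -> [-42, -60] -> [-46, -64] -> 2
  [-29, 22, -45, 36, 30, -22, -36, 43, 32] -> [-23, 28, -39, 42, 36, -16, -30, 49, 38] -> [69, -84, 117, -126, -108, 48, 90, -147, -114] -> [-84, -126, -108, -147, -114] -> [-84, -108, -114, -126, -147] -> [-88, -112, -118, -130, -151] -> 4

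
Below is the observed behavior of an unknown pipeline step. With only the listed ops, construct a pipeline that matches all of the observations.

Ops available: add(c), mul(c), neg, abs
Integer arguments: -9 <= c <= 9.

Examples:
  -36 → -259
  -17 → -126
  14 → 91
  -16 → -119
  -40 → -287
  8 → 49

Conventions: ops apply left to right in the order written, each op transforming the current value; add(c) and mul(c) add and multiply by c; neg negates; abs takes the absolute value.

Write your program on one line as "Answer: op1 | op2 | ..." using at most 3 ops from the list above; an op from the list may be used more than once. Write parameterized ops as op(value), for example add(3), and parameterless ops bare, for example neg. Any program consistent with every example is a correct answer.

mul(-7) | neg | add(-7)

Check, running the answer program on each example:
  -36 -> 252 -> -252 -> -259
  -17 -> 119 -> -119 -> -126
  14 -> -98 -> 98 -> 91
  -16 -> 112 -> -112 -> -119
  -40 -> 280 -> -280 -> -287
  8 -> -56 -> 56 -> 49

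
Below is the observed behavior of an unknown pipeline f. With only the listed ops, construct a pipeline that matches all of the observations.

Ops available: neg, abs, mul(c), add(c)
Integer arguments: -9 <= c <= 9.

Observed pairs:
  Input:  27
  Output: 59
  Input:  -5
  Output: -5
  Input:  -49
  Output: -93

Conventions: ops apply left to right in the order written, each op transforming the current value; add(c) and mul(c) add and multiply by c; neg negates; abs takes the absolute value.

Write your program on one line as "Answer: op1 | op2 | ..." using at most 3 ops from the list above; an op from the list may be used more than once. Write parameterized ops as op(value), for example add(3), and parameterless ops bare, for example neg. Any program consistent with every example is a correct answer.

neg | mul(-2) | add(5)

Check, running the answer program on each example:
  27 -> -27 -> 54 -> 59
  -5 -> 5 -> -10 -> -5
  -49 -> 49 -> -98 -> -93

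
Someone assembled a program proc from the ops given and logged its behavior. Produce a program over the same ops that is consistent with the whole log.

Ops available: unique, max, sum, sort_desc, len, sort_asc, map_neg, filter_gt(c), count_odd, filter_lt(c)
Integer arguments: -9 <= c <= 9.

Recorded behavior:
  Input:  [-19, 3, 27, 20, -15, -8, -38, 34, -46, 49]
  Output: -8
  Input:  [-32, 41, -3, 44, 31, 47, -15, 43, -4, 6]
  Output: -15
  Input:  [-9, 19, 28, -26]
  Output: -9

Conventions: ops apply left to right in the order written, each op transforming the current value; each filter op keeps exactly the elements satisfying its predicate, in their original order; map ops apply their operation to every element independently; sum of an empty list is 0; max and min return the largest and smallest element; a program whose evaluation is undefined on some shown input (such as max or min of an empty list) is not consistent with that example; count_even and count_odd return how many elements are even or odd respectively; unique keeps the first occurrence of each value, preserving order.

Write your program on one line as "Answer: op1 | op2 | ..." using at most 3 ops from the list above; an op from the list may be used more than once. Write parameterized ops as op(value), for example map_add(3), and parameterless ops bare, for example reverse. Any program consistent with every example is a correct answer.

filter_lt(-5) | max

Check, running the answer program on each example:
  [-19, 3, 27, 20, -15, -8, -38, 34, -46, 49] -> [-19, -15, -8, -38, -46] -> -8
  [-32, 41, -3, 44, 31, 47, -15, 43, -4, 6] -> [-32, -15] -> -15
  [-9, 19, 28, -26] -> [-9, -26] -> -9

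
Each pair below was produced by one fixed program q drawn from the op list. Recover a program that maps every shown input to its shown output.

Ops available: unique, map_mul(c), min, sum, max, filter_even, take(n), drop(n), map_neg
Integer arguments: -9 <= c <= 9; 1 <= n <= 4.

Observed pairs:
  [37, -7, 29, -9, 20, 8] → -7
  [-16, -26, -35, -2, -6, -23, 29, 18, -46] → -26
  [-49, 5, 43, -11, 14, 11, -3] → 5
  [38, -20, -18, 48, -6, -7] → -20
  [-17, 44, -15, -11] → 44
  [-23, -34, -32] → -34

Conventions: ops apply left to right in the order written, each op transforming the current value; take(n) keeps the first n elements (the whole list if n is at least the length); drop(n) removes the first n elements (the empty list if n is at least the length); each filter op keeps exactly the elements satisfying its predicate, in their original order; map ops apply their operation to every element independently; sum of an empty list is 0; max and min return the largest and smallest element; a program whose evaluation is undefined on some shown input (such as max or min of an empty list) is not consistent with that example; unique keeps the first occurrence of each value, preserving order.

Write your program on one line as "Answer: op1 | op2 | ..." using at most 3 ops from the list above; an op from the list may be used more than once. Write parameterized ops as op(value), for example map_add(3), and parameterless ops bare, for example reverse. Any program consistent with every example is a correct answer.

take(2) | drop(1) | max

Check, running the answer program on each example:
  [37, -7, 29, -9, 20, 8] -> [37, -7] -> [-7] -> -7
  [-16, -26, -35, -2, -6, -23, 29, 18, -46] -> [-16, -26] -> [-26] -> -26
  [-49, 5, 43, -11, 14, 11, -3] -> [-49, 5] -> [5] -> 5
  [38, -20, -18, 48, -6, -7] -> [38, -20] -> [-20] -> -20
  [-17, 44, -15, -11] -> [-17, 44] -> [44] -> 44
  [-23, -34, -32] -> [-23, -34] -> [-34] -> -34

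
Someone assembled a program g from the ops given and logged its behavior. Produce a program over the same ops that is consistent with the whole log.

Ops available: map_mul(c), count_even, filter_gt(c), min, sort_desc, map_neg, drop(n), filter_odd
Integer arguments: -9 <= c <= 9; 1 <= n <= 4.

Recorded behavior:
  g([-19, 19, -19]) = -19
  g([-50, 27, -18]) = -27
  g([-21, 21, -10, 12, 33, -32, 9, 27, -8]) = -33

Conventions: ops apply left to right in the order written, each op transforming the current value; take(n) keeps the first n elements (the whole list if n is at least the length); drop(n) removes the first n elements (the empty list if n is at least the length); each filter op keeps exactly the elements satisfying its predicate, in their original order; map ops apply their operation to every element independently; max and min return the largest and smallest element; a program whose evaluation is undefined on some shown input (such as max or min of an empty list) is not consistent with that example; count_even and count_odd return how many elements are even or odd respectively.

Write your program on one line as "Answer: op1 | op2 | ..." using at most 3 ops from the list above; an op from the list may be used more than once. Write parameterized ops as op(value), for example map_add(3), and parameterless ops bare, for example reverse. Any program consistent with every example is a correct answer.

map_neg | min

Check, running the answer program on each example:
  [-19, 19, -19] -> [19, -19, 19] -> -19
  [-50, 27, -18] -> [50, -27, 18] -> -27
  [-21, 21, -10, 12, 33, -32, 9, 27, -8] -> [21, -21, 10, -12, -33, 32, -9, -27, 8] -> -33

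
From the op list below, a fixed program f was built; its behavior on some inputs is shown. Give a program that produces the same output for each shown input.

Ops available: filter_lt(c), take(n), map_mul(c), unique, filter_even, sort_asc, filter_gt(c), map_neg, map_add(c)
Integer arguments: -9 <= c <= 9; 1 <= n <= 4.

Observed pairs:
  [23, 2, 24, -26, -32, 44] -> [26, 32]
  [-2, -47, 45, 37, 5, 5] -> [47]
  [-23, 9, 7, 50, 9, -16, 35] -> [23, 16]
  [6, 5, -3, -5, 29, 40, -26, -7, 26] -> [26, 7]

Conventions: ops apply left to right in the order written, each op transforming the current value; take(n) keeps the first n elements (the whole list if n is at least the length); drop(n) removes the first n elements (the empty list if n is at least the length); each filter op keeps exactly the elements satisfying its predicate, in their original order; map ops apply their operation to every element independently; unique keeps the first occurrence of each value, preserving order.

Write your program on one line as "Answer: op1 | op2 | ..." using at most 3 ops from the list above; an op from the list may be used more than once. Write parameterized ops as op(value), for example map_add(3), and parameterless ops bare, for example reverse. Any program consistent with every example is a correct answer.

map_neg | unique | filter_gt(6)

Check, running the answer program on each example:
  [23, 2, 24, -26, -32, 44] -> [-23, -2, -24, 26, 32, -44] -> [-23, -2, -24, 26, 32, -44] -> [26, 32]
  [-2, -47, 45, 37, 5, 5] -> [2, 47, -45, -37, -5, -5] -> [2, 47, -45, -37, -5] -> [47]
  [-23, 9, 7, 50, 9, -16, 35] -> [23, -9, -7, -50, -9, 16, -35] -> [23, -9, -7, -50, 16, -35] -> [23, 16]
  [6, 5, -3, -5, 29, 40, -26, -7, 26] -> [-6, -5, 3, 5, -29, -40, 26, 7, -26] -> [-6, -5, 3, 5, -29, -40, 26, 7, -26] -> [26, 7]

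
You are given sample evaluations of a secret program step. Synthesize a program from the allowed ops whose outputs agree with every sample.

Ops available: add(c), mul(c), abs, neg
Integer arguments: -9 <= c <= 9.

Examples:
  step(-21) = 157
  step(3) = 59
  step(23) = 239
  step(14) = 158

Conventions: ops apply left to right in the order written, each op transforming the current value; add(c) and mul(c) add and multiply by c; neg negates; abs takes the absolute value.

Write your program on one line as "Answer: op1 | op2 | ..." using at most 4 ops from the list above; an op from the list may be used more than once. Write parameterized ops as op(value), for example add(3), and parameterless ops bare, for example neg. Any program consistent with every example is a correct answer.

add(4) | mul(-9) | add(4) | abs

Check, running the answer program on each example:
  -21 -> -17 -> 153 -> 157 -> 157
  3 -> 7 -> -63 -> -59 -> 59
  23 -> 27 -> -243 -> -239 -> 239
  14 -> 18 -> -162 -> -158 -> 158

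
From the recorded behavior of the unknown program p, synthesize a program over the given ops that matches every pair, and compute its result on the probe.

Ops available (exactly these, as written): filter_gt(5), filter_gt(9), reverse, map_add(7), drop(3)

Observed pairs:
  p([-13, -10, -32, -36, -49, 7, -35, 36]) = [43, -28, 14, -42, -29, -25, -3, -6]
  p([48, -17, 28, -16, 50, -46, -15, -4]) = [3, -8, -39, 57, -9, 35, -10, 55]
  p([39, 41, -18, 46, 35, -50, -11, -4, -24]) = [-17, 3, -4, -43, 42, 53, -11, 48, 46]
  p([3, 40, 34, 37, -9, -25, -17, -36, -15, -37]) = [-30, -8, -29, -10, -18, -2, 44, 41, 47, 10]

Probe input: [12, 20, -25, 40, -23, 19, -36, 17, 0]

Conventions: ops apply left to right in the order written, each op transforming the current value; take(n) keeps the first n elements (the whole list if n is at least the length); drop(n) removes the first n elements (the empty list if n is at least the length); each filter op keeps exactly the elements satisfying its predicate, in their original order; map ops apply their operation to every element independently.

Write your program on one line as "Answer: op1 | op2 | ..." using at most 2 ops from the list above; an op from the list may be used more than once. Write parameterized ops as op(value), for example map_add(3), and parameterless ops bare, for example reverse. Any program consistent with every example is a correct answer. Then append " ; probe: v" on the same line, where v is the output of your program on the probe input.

reverse | map_add(7) ; probe: [7, 24, -29, 26, -16, 47, -18, 27, 19]

Check, running the answer program on each example:
  [-13, -10, -32, -36, -49, 7, -35, 36] -> [36, -35, 7, -49, -36, -32, -10, -13] -> [43, -28, 14, -42, -29, -25, -3, -6]
  [48, -17, 28, -16, 50, -46, -15, -4] -> [-4, -15, -46, 50, -16, 28, -17, 48] -> [3, -8, -39, 57, -9, 35, -10, 55]
  [39, 41, -18, 46, 35, -50, -11, -4, -24] -> [-24, -4, -11, -50, 35, 46, -18, 41, 39] -> [-17, 3, -4, -43, 42, 53, -11, 48, 46]
  [3, 40, 34, 37, -9, -25, -17, -36, -15, -37] -> [-37, -15, -36, -17, -25, -9, 37, 34, 40, 3] -> [-30, -8, -29, -10, -18, -2, 44, 41, 47, 10]
  probe: [12, 20, -25, 40, -23, 19, -36, 17, 0] -> [0, 17, -36, 19, -23, 40, -25, 20, 12] -> [7, 24, -29, 26, -16, 47, -18, 27, 19]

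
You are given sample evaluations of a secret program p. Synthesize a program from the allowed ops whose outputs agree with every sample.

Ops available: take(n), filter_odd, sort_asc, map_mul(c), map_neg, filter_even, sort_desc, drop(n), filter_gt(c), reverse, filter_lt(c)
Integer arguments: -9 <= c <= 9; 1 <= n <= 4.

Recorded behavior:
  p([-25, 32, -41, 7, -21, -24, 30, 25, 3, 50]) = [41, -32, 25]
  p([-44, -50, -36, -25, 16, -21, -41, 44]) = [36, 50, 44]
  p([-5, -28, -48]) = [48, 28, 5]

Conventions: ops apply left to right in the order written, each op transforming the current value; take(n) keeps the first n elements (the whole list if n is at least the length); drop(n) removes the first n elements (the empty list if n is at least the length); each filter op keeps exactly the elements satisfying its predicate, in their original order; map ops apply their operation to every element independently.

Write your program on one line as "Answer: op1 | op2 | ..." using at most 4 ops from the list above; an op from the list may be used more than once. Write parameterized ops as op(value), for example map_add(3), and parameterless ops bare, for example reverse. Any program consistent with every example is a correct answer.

take(3) | map_neg | reverse

Check, running the answer program on each example:
  [-25, 32, -41, 7, -21, -24, 30, 25, 3, 50] -> [-25, 32, -41] -> [25, -32, 41] -> [41, -32, 25]
  [-44, -50, -36, -25, 16, -21, -41, 44] -> [-44, -50, -36] -> [44, 50, 36] -> [36, 50, 44]
  [-5, -28, -48] -> [-5, -28, -48] -> [5, 28, 48] -> [48, 28, 5]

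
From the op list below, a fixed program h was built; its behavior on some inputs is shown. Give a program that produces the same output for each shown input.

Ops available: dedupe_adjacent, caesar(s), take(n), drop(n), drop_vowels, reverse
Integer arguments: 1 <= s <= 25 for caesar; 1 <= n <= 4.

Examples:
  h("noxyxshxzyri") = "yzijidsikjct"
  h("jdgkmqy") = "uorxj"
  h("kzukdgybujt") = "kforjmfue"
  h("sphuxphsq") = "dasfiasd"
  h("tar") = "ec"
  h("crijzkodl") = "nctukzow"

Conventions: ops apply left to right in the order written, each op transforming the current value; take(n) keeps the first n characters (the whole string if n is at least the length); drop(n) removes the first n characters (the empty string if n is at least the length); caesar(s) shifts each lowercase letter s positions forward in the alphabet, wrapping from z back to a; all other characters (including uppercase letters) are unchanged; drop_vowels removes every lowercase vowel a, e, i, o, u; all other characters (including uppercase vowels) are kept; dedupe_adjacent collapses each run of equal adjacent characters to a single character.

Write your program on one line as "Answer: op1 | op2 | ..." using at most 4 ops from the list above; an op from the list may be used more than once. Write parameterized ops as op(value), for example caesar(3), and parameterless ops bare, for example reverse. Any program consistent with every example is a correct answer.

caesar(4) | drop_vowels | caesar(2) | caesar(5)

Check, running the answer program on each example:
  "noxyxshxzyri" -> "rsbcbwlbdcvm" -> "rsbcbwlbdcvm" -> "tudedyndfexo" -> "yzijidsikjct"
  "jdgkmqy" -> "nhkoquc" -> "nhkqc" -> "pjmse" -> "uorxj"
  "kzukdgybujt" -> "odyohkcfynx" -> "dyhkcfynx" -> "fajmehapz" -> "kforjmfue"
  "sphuxphsq" -> "wtlybtlwu" -> "wtlybtlw" -> "yvnadvny" -> "dasfiasd"
  "tar" -> "xev" -> "xv" -> "zx" -> "ec"
  "crijzkodl" -> "gvmndoshp" -> "gvmndshp" -> "ixopfujr" -> "nctukzow"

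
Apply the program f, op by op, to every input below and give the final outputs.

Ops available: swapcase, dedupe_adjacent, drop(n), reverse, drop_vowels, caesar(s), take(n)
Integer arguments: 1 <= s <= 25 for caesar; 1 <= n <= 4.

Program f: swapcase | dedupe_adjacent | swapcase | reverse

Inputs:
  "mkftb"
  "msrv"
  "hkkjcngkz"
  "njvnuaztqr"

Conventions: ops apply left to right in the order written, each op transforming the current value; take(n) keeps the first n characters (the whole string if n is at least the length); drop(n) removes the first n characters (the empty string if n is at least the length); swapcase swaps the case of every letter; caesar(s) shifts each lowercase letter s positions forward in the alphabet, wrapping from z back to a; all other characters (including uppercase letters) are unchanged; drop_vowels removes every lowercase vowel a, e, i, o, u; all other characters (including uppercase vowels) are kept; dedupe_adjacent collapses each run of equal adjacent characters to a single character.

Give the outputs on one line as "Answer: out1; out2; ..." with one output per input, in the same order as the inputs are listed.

Execution, op by op:
  "mkftb" -> "MKFTB" -> "MKFTB" -> "mkftb" -> "btfkm"
  "msrv" -> "MSRV" -> "MSRV" -> "msrv" -> "vrsm"
  "hkkjcngkz" -> "HKKJCNGKZ" -> "HKJCNGKZ" -> "hkjcngkz" -> "zkgncjkh"
  "njvnuaztqr" -> "NJVNUAZTQR" -> "NJVNUAZTQR" -> "njvnuaztqr" -> "rqtzaunvjn"

"btfkm"; "vrsm"; "zkgncjkh"; "rqtzaunvjn"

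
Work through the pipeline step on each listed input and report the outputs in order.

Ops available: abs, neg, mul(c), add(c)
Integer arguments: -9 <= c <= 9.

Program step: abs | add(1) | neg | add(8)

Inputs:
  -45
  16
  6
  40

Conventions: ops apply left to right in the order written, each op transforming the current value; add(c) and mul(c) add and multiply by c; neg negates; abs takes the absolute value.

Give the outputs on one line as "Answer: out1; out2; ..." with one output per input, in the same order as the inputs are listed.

-38; -9; 1; -33

Execution, op by op:
  -45 -> 45 -> 46 -> -46 -> -38
  16 -> 16 -> 17 -> -17 -> -9
  6 -> 6 -> 7 -> -7 -> 1
  40 -> 40 -> 41 -> -41 -> -33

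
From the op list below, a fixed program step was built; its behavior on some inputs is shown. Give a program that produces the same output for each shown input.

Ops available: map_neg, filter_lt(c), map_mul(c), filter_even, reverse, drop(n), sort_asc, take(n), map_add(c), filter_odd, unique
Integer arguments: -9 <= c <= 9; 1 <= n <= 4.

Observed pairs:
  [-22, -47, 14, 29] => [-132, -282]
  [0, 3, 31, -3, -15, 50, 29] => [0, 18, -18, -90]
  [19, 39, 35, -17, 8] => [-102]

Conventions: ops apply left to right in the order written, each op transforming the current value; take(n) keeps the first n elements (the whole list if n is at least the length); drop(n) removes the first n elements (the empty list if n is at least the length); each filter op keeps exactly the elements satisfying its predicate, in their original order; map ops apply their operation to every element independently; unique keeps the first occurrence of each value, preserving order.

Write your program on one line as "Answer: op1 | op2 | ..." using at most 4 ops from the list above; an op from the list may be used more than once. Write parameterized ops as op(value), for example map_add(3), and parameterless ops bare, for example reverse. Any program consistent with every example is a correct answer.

filter_lt(7) | map_neg | map_mul(-6)

Check, running the answer program on each example:
  [-22, -47, 14, 29] -> [-22, -47] -> [22, 47] -> [-132, -282]
  [0, 3, 31, -3, -15, 50, 29] -> [0, 3, -3, -15] -> [0, -3, 3, 15] -> [0, 18, -18, -90]
  [19, 39, 35, -17, 8] -> [-17] -> [17] -> [-102]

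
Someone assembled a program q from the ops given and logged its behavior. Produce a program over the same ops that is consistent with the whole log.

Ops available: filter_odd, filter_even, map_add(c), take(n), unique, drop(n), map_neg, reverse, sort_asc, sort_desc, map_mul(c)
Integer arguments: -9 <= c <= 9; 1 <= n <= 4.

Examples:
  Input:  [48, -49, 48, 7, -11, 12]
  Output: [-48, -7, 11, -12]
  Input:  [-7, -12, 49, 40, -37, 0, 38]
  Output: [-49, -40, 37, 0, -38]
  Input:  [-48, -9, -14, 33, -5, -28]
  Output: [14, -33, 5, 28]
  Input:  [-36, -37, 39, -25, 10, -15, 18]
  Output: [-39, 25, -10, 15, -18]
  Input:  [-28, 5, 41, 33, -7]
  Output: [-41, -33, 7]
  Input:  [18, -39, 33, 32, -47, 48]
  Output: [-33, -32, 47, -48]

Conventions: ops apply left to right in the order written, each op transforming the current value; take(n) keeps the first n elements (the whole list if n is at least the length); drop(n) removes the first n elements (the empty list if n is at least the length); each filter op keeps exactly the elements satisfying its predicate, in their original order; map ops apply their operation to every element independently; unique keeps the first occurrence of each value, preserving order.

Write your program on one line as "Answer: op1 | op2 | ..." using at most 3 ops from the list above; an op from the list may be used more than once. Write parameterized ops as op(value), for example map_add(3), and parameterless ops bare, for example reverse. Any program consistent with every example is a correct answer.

map_neg | drop(2)

Check, running the answer program on each example:
  [48, -49, 48, 7, -11, 12] -> [-48, 49, -48, -7, 11, -12] -> [-48, -7, 11, -12]
  [-7, -12, 49, 40, -37, 0, 38] -> [7, 12, -49, -40, 37, 0, -38] -> [-49, -40, 37, 0, -38]
  [-48, -9, -14, 33, -5, -28] -> [48, 9, 14, -33, 5, 28] -> [14, -33, 5, 28]
  [-36, -37, 39, -25, 10, -15, 18] -> [36, 37, -39, 25, -10, 15, -18] -> [-39, 25, -10, 15, -18]
  [-28, 5, 41, 33, -7] -> [28, -5, -41, -33, 7] -> [-41, -33, 7]
  [18, -39, 33, 32, -47, 48] -> [-18, 39, -33, -32, 47, -48] -> [-33, -32, 47, -48]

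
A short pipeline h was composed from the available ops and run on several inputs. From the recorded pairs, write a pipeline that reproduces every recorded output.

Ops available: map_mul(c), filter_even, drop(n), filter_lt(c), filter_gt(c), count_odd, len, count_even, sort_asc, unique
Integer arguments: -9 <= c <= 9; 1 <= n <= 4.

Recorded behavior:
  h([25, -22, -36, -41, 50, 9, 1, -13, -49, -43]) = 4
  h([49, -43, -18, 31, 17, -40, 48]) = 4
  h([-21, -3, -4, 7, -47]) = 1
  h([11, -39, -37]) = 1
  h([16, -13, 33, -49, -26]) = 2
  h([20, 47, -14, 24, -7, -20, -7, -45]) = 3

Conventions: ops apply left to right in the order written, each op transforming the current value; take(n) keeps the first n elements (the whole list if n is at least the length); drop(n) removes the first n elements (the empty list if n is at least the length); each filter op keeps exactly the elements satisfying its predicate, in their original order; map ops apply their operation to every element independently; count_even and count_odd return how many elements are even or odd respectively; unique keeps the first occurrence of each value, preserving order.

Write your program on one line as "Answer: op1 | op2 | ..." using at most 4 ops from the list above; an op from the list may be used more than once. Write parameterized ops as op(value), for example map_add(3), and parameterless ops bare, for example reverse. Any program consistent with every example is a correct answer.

map_mul(8) | filter_gt(7) | sort_asc | count_even

Check, running the answer program on each example:
  [25, -22, -36, -41, 50, 9, 1, -13, -49, -43] -> [200, -176, -288, -328, 400, 72, 8, -104, -392, -344] -> [200, 400, 72, 8] -> [8, 72, 200, 400] -> 4
  [49, -43, -18, 31, 17, -40, 48] -> [392, -344, -144, 248, 136, -320, 384] -> [392, 248, 136, 384] -> [136, 248, 384, 392] -> 4
  [-21, -3, -4, 7, -47] -> [-168, -24, -32, 56, -376] -> [56] -> [56] -> 1
  [11, -39, -37] -> [88, -312, -296] -> [88] -> [88] -> 1
  [16, -13, 33, -49, -26] -> [128, -104, 264, -392, -208] -> [128, 264] -> [128, 264] -> 2
  [20, 47, -14, 24, -7, -20, -7, -45] -> [160, 376, -112, 192, -56, -160, -56, -360] -> [160, 376, 192] -> [160, 192, 376] -> 3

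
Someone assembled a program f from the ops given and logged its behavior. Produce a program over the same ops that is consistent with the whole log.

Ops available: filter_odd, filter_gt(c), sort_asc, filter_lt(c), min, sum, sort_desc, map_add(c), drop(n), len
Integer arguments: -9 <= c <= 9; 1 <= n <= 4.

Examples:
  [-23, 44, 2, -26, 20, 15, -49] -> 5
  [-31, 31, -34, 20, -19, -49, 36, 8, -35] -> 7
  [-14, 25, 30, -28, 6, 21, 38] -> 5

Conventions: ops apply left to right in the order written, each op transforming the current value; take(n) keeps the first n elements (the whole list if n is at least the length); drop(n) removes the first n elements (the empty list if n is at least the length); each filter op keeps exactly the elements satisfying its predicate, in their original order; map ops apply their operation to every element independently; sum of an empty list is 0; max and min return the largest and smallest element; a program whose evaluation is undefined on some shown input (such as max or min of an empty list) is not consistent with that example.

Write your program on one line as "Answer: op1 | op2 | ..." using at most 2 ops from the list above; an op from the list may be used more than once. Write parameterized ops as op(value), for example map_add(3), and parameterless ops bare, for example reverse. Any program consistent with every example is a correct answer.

drop(2) | len

Check, running the answer program on each example:
  [-23, 44, 2, -26, 20, 15, -49] -> [2, -26, 20, 15, -49] -> 5
  [-31, 31, -34, 20, -19, -49, 36, 8, -35] -> [-34, 20, -19, -49, 36, 8, -35] -> 7
  [-14, 25, 30, -28, 6, 21, 38] -> [30, -28, 6, 21, 38] -> 5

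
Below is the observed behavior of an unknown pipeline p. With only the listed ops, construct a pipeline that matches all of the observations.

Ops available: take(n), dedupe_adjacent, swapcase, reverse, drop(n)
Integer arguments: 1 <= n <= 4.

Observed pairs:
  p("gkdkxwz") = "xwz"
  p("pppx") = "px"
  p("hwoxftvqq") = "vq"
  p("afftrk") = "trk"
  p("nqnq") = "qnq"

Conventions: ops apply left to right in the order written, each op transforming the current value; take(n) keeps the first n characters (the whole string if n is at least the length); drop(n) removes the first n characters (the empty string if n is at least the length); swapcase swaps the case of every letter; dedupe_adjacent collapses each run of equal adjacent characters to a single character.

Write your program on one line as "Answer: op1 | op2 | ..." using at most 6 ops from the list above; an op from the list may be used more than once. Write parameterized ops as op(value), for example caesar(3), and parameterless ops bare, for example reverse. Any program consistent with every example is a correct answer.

drop(1) | reverse | take(3) | reverse | dedupe_adjacent

Check, running the answer program on each example:
  "gkdkxwz" -> "kdkxwz" -> "zwxkdk" -> "zwx" -> "xwz" -> "xwz"
  "pppx" -> "ppx" -> "xpp" -> "xpp" -> "ppx" -> "px"
  "hwoxftvqq" -> "woxftvqq" -> "qqvtfxow" -> "qqv" -> "vqq" -> "vq"
  "afftrk" -> "fftrk" -> "krtff" -> "krt" -> "trk" -> "trk"
  "nqnq" -> "qnq" -> "qnq" -> "qnq" -> "qnq" -> "qnq"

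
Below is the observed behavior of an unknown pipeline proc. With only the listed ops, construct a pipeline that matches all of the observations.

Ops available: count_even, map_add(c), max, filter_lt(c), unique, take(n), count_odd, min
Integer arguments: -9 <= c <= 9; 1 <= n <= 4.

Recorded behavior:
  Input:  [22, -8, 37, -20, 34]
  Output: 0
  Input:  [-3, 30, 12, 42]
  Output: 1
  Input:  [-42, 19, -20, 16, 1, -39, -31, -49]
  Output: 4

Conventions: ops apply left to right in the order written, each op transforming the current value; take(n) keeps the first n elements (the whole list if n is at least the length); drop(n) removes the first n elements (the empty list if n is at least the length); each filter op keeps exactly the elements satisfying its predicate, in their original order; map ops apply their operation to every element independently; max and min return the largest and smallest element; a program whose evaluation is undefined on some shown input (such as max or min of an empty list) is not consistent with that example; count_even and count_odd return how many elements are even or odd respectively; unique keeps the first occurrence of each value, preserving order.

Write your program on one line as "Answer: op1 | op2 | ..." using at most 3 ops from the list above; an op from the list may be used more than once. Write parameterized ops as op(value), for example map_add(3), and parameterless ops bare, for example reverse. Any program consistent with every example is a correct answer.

map_add(-7) | filter_lt(4) | count_even

Check, running the answer program on each example:
  [22, -8, 37, -20, 34] -> [15, -15, 30, -27, 27] -> [-15, -27] -> 0
  [-3, 30, 12, 42] -> [-10, 23, 5, 35] -> [-10] -> 1
  [-42, 19, -20, 16, 1, -39, -31, -49] -> [-49, 12, -27, 9, -6, -46, -38, -56] -> [-49, -27, -6, -46, -38, -56] -> 4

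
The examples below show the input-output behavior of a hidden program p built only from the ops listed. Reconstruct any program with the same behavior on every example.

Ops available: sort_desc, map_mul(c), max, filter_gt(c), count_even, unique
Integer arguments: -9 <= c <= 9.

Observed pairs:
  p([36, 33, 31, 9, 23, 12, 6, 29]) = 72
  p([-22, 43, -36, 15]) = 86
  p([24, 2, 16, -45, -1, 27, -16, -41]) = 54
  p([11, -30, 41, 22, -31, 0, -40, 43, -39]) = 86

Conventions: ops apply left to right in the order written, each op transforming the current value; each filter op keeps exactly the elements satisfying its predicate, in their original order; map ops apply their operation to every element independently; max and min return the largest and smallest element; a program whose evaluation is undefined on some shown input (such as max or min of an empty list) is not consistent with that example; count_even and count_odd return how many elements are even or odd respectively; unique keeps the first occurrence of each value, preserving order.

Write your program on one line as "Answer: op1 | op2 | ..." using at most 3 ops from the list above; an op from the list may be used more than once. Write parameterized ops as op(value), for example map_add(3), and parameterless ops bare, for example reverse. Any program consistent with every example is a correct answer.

map_mul(2) | max

Check, running the answer program on each example:
  [36, 33, 31, 9, 23, 12, 6, 29] -> [72, 66, 62, 18, 46, 24, 12, 58] -> 72
  [-22, 43, -36, 15] -> [-44, 86, -72, 30] -> 86
  [24, 2, 16, -45, -1, 27, -16, -41] -> [48, 4, 32, -90, -2, 54, -32, -82] -> 54
  [11, -30, 41, 22, -31, 0, -40, 43, -39] -> [22, -60, 82, 44, -62, 0, -80, 86, -78] -> 86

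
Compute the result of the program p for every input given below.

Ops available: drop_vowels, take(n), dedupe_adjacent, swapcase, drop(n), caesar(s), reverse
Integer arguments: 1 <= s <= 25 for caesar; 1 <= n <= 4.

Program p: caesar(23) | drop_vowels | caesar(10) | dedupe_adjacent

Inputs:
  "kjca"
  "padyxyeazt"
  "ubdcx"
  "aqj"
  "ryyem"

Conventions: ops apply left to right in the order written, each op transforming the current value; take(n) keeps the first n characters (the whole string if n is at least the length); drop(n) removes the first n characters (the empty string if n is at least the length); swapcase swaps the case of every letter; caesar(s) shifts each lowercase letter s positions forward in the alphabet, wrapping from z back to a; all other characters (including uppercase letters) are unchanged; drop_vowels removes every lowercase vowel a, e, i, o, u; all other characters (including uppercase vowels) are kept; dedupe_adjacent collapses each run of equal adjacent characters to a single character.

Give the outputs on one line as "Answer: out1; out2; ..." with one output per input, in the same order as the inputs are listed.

Execution, op by op:
  "kjca" -> "hgzx" -> "hgzx" -> "rqjh" -> "rqjh"
  "padyxyeazt" -> "mxavuvbxwq" -> "mxvvbxwq" -> "whfflhga" -> "whflhga"
  "ubdcx" -> "ryazu" -> "ryz" -> "bij" -> "bij"
  "aqj" -> "xng" -> "xng" -> "hxq" -> "hxq"
  "ryyem" -> "ovvbj" -> "vvbj" -> "fflt" -> "flt"

"rqjh"; "whflhga"; "bij"; "hxq"; "flt"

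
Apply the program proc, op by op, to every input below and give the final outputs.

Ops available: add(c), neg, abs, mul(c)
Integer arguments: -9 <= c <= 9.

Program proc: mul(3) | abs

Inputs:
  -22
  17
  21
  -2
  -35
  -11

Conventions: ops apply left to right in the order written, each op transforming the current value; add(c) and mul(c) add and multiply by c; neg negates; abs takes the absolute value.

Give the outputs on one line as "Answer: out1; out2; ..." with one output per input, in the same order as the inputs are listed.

Execution, op by op:
  -22 -> -66 -> 66
  17 -> 51 -> 51
  21 -> 63 -> 63
  -2 -> -6 -> 6
  -35 -> -105 -> 105
  -11 -> -33 -> 33

66; 51; 63; 6; 105; 33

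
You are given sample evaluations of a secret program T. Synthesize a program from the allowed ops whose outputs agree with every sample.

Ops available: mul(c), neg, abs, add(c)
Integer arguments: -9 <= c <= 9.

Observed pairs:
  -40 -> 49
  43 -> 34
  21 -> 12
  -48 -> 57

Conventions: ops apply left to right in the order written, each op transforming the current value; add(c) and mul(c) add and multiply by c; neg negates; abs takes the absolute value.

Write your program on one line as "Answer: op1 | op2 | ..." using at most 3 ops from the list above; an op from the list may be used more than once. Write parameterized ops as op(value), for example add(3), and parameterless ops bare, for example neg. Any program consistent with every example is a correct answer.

add(-9) | neg | abs

Check, running the answer program on each example:
  -40 -> -49 -> 49 -> 49
  43 -> 34 -> -34 -> 34
  21 -> 12 -> -12 -> 12
  -48 -> -57 -> 57 -> 57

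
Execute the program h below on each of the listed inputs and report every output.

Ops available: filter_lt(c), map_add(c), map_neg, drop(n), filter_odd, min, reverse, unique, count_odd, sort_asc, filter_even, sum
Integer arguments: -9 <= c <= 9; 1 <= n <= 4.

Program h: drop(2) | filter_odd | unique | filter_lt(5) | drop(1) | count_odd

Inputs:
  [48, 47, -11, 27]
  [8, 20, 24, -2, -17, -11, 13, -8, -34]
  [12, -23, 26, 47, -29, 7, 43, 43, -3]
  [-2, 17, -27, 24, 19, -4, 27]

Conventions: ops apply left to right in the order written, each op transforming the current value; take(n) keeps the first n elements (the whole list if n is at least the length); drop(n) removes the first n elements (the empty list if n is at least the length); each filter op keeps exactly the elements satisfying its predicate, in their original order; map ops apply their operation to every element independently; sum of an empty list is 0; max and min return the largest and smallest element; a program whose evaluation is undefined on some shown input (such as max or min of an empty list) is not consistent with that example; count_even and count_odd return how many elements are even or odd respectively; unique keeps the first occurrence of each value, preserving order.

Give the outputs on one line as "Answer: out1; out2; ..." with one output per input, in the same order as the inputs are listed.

0; 1; 1; 0

Execution, op by op:
  [48, 47, -11, 27] -> [-11, 27] -> [-11, 27] -> [-11, 27] -> [-11] -> [] -> 0
  [8, 20, 24, -2, -17, -11, 13, -8, -34] -> [24, -2, -17, -11, 13, -8, -34] -> [-17, -11, 13] -> [-17, -11, 13] -> [-17, -11] -> [-11] -> 1
  [12, -23, 26, 47, -29, 7, 43, 43, -3] -> [26, 47, -29, 7, 43, 43, -3] -> [47, -29, 7, 43, 43, -3] -> [47, -29, 7, 43, -3] -> [-29, -3] -> [-3] -> 1
  [-2, 17, -27, 24, 19, -4, 27] -> [-27, 24, 19, -4, 27] -> [-27, 19, 27] -> [-27, 19, 27] -> [-27] -> [] -> 0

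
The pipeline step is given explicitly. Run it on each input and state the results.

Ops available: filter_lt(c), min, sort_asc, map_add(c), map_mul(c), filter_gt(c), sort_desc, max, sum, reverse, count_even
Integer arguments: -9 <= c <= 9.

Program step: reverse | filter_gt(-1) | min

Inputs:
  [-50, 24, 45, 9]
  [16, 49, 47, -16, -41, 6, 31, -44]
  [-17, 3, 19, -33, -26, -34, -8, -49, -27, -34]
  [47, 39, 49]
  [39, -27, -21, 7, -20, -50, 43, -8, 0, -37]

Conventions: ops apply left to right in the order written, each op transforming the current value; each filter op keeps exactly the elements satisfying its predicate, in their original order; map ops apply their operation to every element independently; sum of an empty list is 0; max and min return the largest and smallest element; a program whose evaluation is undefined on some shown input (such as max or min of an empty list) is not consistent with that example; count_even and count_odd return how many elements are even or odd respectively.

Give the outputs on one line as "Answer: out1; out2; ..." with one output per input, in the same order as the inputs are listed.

Execution, op by op:
  [-50, 24, 45, 9] -> [9, 45, 24, -50] -> [9, 45, 24] -> 9
  [16, 49, 47, -16, -41, 6, 31, -44] -> [-44, 31, 6, -41, -16, 47, 49, 16] -> [31, 6, 47, 49, 16] -> 6
  [-17, 3, 19, -33, -26, -34, -8, -49, -27, -34] -> [-34, -27, -49, -8, -34, -26, -33, 19, 3, -17] -> [19, 3] -> 3
  [47, 39, 49] -> [49, 39, 47] -> [49, 39, 47] -> 39
  [39, -27, -21, 7, -20, -50, 43, -8, 0, -37] -> [-37, 0, -8, 43, -50, -20, 7, -21, -27, 39] -> [0, 43, 7, 39] -> 0

9; 6; 3; 39; 0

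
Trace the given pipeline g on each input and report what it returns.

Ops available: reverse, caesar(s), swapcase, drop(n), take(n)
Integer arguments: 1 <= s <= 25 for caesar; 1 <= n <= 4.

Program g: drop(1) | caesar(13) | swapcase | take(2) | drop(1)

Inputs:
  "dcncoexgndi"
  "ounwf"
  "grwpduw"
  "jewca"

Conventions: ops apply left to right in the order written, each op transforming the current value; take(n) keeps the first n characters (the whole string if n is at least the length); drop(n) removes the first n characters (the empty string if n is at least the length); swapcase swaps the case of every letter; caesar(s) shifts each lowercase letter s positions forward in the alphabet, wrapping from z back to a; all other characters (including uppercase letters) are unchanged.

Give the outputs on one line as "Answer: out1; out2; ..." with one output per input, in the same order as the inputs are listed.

"A"; "A"; "J"; "J"

Execution, op by op:
  "dcncoexgndi" -> "cncoexgndi" -> "papbrktaqv" -> "PAPBRKTAQV" -> "PA" -> "A"
  "ounwf" -> "unwf" -> "hajs" -> "HAJS" -> "HA" -> "A"
  "grwpduw" -> "rwpduw" -> "ejcqhj" -> "EJCQHJ" -> "EJ" -> "J"
  "jewca" -> "ewca" -> "rjpn" -> "RJPN" -> "RJ" -> "J"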